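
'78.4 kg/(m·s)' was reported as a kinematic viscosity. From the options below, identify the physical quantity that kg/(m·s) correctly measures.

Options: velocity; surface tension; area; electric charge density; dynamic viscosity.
dynamic viscosity

kinematic viscosity should have units dimensionally equivalent to m^2 / s (e.g. m²/s).
The given unit 'kg/(m·s)' reduces to kg / (m * s). Of the listed options, that is the dimensionality of dynamic viscosity.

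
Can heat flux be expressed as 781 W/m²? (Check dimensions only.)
Yes

heat flux has SI base units: kg / s^3
W/m² reduces to the same SI base units, so it is a valid unit for heat flux.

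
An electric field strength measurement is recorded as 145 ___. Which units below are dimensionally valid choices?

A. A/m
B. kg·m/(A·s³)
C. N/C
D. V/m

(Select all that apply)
B, C, D

electric field strength has SI base units: kg * m / (A * s^3)

Checking each option against kg * m / (A * s^3):
  A. A/m: ✗ does not match
  B. kg·m/(A·s³): ✓ matches
  C. N/C: ✓ matches
  D. V/m: ✓ matches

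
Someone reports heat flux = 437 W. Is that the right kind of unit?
No

heat flux has SI base units: kg / s^3
W does NOT reduce to kg / s^3; a valid unit for heat flux would be e.g. W/m².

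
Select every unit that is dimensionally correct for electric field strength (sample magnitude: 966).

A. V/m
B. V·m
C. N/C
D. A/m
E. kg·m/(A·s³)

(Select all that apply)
A, C, E

electric field strength has SI base units: kg * m / (A * s^3)

Checking each option against kg * m / (A * s^3):
  A. V/m: ✓ matches
  B. V·m: ✗ does not match
  C. N/C: ✓ matches
  D. A/m: ✗ does not match
  E. kg·m/(A·s³): ✓ matches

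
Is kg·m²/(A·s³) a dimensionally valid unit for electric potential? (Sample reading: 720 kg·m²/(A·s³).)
Yes

electric potential has SI base units: kg * m^2 / (A * s^3)
kg·m²/(A·s³) reduces to the same SI base units, so it is a valid unit for electric potential.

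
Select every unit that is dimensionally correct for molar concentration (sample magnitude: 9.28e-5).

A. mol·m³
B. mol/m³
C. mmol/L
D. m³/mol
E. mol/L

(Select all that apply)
B, C, E

molar concentration has SI base units: mol / m^3

Checking each option against mol / m^3:
  A. mol·m³: ✗ does not match
  B. mol/m³: ✓ matches
  C. mmol/L: ✓ matches
  D. m³/mol: ✗ does not match
  E. mol/L: ✓ matches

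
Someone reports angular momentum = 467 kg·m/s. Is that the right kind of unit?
No

angular momentum has SI base units: kg * m^2 / s
kg·m/s does NOT reduce to kg * m^2 / s; a valid unit for angular momentum would be e.g. kg·m²/s.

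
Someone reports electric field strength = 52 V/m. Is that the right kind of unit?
Yes

electric field strength has SI base units: kg * m / (A * s^3)
V/m reduces to the same SI base units, so it is a valid unit for electric field strength.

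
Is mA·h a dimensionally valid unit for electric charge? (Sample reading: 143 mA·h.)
Yes

electric charge has SI base units: A * s
mA·h reduces to the same SI base units, so it is a valid unit for electric charge.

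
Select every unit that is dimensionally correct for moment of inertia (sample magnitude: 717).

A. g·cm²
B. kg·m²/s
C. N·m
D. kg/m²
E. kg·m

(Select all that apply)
A

moment of inertia has SI base units: kg * m^2

Checking each option against kg * m^2:
  A. g·cm²: ✓ matches
  B. kg·m²/s: ✗ does not match
  C. N·m: ✗ does not match
  D. kg/m²: ✗ does not match
  E. kg·m: ✗ does not match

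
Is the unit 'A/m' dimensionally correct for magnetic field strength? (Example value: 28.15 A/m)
Yes

magnetic field strength has SI base units: A / m
A/m reduces to the same SI base units, so it is a valid unit for magnetic field strength.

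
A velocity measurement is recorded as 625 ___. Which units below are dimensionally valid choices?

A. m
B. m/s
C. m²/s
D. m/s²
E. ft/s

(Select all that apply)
B, E

velocity has SI base units: m / s

Checking each option against m / s:
  A. m: ✗ does not match
  B. m/s: ✓ matches
  C. m²/s: ✗ does not match
  D. m/s²: ✗ does not match
  E. ft/s: ✓ matches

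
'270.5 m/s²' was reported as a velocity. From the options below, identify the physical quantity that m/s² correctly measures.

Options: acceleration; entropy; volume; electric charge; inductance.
acceleration

velocity should have units dimensionally equivalent to m / s (e.g. m/s).
The given unit 'm/s²' reduces to m / s^2. Of the listed options, that is the dimensionality of acceleration.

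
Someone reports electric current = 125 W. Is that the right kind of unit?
No

electric current has SI base units: A
W does NOT reduce to A; a valid unit for electric current would be e.g. A.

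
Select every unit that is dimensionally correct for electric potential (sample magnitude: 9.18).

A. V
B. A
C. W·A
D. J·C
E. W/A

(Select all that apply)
A, E

electric potential has SI base units: kg * m^2 / (A * s^3)

Checking each option against kg * m^2 / (A * s^3):
  A. V: ✓ matches
  B. A: ✗ does not match
  C. W·A: ✗ does not match
  D. J·C: ✗ does not match
  E. W/A: ✓ matches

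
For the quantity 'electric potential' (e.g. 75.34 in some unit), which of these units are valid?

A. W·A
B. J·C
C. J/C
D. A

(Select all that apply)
C

electric potential has SI base units: kg * m^2 / (A * s^3)

Checking each option against kg * m^2 / (A * s^3):
  A. W·A: ✗ does not match
  B. J·C: ✗ does not match
  C. J/C: ✓ matches
  D. A: ✗ does not match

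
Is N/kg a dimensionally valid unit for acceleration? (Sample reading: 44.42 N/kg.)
Yes

acceleration has SI base units: m / s^2
N/kg reduces to the same SI base units, so it is a valid unit for acceleration.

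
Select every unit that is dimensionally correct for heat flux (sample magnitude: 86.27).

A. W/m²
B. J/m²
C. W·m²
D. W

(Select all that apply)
A

heat flux has SI base units: kg / s^3

Checking each option against kg / s^3:
  A. W/m²: ✓ matches
  B. J/m²: ✗ does not match
  C. W·m²: ✗ does not match
  D. W: ✗ does not match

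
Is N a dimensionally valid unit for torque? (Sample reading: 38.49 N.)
No

torque has SI base units: kg * m^2 / s^2
N does NOT reduce to kg * m^2 / s^2; a valid unit for torque would be e.g. N·m.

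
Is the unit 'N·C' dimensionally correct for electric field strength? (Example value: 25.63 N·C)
No

electric field strength has SI base units: kg * m / (A * s^3)
N·C does NOT reduce to kg * m / (A * s^3); a valid unit for electric field strength would be e.g. V/m.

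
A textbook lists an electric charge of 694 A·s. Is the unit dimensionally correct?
Yes

electric charge has SI base units: A * s
A·s reduces to the same SI base units, so it is a valid unit for electric charge.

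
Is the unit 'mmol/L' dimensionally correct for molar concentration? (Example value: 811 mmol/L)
Yes

molar concentration has SI base units: mol / m^3
mmol/L reduces to the same SI base units, so it is a valid unit for molar concentration.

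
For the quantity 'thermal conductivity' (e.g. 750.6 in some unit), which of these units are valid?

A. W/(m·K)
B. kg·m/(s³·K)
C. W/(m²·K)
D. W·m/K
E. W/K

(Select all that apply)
A, B

thermal conductivity has SI base units: kg * m / (s^3 * K)

Checking each option against kg * m / (s^3 * K):
  A. W/(m·K): ✓ matches
  B. kg·m/(s³·K): ✓ matches
  C. W/(m²·K): ✗ does not match
  D. W·m/K: ✗ does not match
  E. W/K: ✗ does not match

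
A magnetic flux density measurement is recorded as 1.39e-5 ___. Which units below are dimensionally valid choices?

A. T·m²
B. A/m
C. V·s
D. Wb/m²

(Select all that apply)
D

magnetic flux density has SI base units: kg / (A * s^2)

Checking each option against kg / (A * s^2):
  A. T·m²: ✗ does not match
  B. A/m: ✗ does not match
  C. V·s: ✗ does not match
  D. Wb/m²: ✓ matches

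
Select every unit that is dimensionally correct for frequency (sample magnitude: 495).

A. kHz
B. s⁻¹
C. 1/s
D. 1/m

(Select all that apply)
A, B, C

frequency has SI base units: 1 / s

Checking each option against 1 / s:
  A. kHz: ✓ matches
  B. s⁻¹: ✓ matches
  C. 1/s: ✓ matches
  D. 1/m: ✗ does not match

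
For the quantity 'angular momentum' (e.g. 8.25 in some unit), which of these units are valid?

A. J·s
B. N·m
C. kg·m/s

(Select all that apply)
A

angular momentum has SI base units: kg * m^2 / s

Checking each option against kg * m^2 / s:
  A. J·s: ✓ matches
  B. N·m: ✗ does not match
  C. kg·m/s: ✗ does not match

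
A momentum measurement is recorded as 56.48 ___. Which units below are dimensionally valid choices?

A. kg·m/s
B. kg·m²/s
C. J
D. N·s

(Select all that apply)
A, D

momentum has SI base units: kg * m / s

Checking each option against kg * m / s:
  A. kg·m/s: ✓ matches
  B. kg·m²/s: ✗ does not match
  C. J: ✗ does not match
  D. N·s: ✓ matches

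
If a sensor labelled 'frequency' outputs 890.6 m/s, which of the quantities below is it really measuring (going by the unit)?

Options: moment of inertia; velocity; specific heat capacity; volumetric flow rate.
velocity

frequency should have units dimensionally equivalent to 1 / s (e.g. Hz).
The given unit 'm/s' reduces to m / s. Of the listed options, that is the dimensionality of velocity.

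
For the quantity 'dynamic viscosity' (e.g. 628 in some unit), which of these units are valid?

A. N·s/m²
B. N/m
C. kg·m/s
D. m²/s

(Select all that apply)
A

dynamic viscosity has SI base units: kg / (m * s)

Checking each option against kg / (m * s):
  A. N·s/m²: ✓ matches
  B. N/m: ✗ does not match
  C. kg·m/s: ✗ does not match
  D. m²/s: ✗ does not match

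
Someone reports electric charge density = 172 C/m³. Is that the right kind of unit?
Yes

electric charge density has SI base units: A * s / m^3
C/m³ reduces to the same SI base units, so it is a valid unit for electric charge density.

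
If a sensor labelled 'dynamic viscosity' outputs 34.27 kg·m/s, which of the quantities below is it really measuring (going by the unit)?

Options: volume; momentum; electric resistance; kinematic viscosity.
momentum

dynamic viscosity should have units dimensionally equivalent to kg / (m * s) (e.g. Pa·s).
The given unit 'kg·m/s' reduces to kg * m / s. Of the listed options, that is the dimensionality of momentum.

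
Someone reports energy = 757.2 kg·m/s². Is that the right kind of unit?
No

energy has SI base units: kg * m^2 / s^2
kg·m/s² does NOT reduce to kg * m^2 / s^2; a valid unit for energy would be e.g. J.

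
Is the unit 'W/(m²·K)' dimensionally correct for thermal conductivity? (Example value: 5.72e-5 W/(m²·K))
No

thermal conductivity has SI base units: kg * m / (s^3 * K)
W/(m²·K) does NOT reduce to kg * m / (s^3 * K); a valid unit for thermal conductivity would be e.g. W/(m·K).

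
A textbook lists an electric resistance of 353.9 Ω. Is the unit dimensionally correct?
Yes

electric resistance has SI base units: kg * m^2 / (A^2 * s^3)
Ω reduces to the same SI base units, so it is a valid unit for electric resistance.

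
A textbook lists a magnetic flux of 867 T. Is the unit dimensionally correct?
No

magnetic flux has SI base units: kg * m^2 / (A * s^2)
T does NOT reduce to kg * m^2 / (A * s^2); a valid unit for magnetic flux would be e.g. Wb.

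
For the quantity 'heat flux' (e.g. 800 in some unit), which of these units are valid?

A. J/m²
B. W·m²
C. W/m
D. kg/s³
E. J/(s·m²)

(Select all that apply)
D, E

heat flux has SI base units: kg / s^3

Checking each option against kg / s^3:
  A. J/m²: ✗ does not match
  B. W·m²: ✗ does not match
  C. W/m: ✗ does not match
  D. kg/s³: ✓ matches
  E. J/(s·m²): ✓ matches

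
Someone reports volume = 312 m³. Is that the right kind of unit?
Yes

volume has SI base units: m^3
m³ reduces to the same SI base units, so it is a valid unit for volume.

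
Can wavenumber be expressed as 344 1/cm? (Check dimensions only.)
Yes

wavenumber has SI base units: 1 / m
1/cm reduces to the same SI base units, so it is a valid unit for wavenumber.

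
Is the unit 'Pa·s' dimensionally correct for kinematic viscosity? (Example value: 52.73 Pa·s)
No

kinematic viscosity has SI base units: m^2 / s
Pa·s does NOT reduce to m^2 / s; a valid unit for kinematic viscosity would be e.g. m²/s.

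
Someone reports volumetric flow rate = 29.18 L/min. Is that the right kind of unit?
Yes

volumetric flow rate has SI base units: m^3 / s
L/min reduces to the same SI base units, so it is a valid unit for volumetric flow rate.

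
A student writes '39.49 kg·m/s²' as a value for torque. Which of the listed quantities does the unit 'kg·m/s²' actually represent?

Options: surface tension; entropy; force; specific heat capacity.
force

torque should have units dimensionally equivalent to kg * m^2 / s^2 (e.g. N·m).
The given unit 'kg·m/s²' reduces to kg * m / s^2. Of the listed options, that is the dimensionality of force.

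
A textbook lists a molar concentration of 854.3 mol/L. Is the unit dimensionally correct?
Yes

molar concentration has SI base units: mol / m^3
mol/L reduces to the same SI base units, so it is a valid unit for molar concentration.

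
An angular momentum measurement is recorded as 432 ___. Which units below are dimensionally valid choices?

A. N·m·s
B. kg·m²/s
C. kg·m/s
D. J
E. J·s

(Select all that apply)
A, B, E

angular momentum has SI base units: kg * m^2 / s

Checking each option against kg * m^2 / s:
  A. N·m·s: ✓ matches
  B. kg·m²/s: ✓ matches
  C. kg·m/s: ✗ does not match
  D. J: ✗ does not match
  E. J·s: ✓ matches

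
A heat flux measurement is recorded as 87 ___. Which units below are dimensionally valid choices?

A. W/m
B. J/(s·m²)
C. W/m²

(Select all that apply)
B, C

heat flux has SI base units: kg / s^3

Checking each option against kg / s^3:
  A. W/m: ✗ does not match
  B. J/(s·m²): ✓ matches
  C. W/m²: ✓ matches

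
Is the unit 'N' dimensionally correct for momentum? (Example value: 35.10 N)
No

momentum has SI base units: kg * m / s
N does NOT reduce to kg * m / s; a valid unit for momentum would be e.g. kg·m/s.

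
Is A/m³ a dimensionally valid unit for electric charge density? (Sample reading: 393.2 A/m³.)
No

electric charge density has SI base units: A * s / m^3
A/m³ does NOT reduce to A * s / m^3; a valid unit for electric charge density would be e.g. C/m³.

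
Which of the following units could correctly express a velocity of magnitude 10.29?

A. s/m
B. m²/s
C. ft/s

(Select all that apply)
C

velocity has SI base units: m / s

Checking each option against m / s:
  A. s/m: ✗ does not match
  B. m²/s: ✗ does not match
  C. ft/s: ✓ matches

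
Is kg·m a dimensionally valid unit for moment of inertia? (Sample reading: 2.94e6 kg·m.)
No

moment of inertia has SI base units: kg * m^2
kg·m does NOT reduce to kg * m^2; a valid unit for moment of inertia would be e.g. kg·m².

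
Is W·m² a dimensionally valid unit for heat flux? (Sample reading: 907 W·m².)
No

heat flux has SI base units: kg / s^3
W·m² does NOT reduce to kg / s^3; a valid unit for heat flux would be e.g. W/m².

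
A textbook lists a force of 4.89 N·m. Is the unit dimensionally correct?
No

force has SI base units: kg * m / s^2
N·m does NOT reduce to kg * m / s^2; a valid unit for force would be e.g. N.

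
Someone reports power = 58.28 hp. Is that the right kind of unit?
Yes

power has SI base units: kg * m^2 / s^3
hp reduces to the same SI base units, so it is a valid unit for power.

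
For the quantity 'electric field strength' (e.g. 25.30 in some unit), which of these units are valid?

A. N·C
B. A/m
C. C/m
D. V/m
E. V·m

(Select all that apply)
D

electric field strength has SI base units: kg * m / (A * s^3)

Checking each option against kg * m / (A * s^3):
  A. N·C: ✗ does not match
  B. A/m: ✗ does not match
  C. C/m: ✗ does not match
  D. V/m: ✓ matches
  E. V·m: ✗ does not match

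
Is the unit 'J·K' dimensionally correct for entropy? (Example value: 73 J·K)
No

entropy has SI base units: kg * m^2 / (s^2 * K)
J·K does NOT reduce to kg * m^2 / (s^2 * K); a valid unit for entropy would be e.g. J/K.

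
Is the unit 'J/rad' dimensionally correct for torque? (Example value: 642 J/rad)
Yes

torque has SI base units: kg * m^2 / s^2
J/rad reduces to the same SI base units, so it is a valid unit for torque.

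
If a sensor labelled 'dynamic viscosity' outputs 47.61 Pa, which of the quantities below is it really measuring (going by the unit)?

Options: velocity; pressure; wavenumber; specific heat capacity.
pressure

dynamic viscosity should have units dimensionally equivalent to kg / (m * s) (e.g. Pa·s).
The given unit 'Pa' reduces to kg / (m * s^2). Of the listed options, that is the dimensionality of pressure.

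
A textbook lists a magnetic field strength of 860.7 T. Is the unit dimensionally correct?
No

magnetic field strength has SI base units: A / m
T does NOT reduce to A / m; a valid unit for magnetic field strength would be e.g. A/m.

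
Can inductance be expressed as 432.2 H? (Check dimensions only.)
Yes

inductance has SI base units: kg * m^2 / (A^2 * s^2)
H reduces to the same SI base units, so it is a valid unit for inductance.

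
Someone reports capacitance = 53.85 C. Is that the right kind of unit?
No

capacitance has SI base units: A^2 * s^4 / (kg * m^2)
C does NOT reduce to A^2 * s^4 / (kg * m^2); a valid unit for capacitance would be e.g. F.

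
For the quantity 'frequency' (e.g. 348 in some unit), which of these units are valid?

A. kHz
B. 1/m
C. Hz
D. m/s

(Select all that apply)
A, C

frequency has SI base units: 1 / s

Checking each option against 1 / s:
  A. kHz: ✓ matches
  B. 1/m: ✗ does not match
  C. Hz: ✓ matches
  D. m/s: ✗ does not match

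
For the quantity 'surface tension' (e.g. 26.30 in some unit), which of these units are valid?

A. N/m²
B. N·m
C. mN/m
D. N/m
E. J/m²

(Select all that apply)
C, D, E

surface tension has SI base units: kg / s^2

Checking each option against kg / s^2:
  A. N/m²: ✗ does not match
  B. N·m: ✗ does not match
  C. mN/m: ✓ matches
  D. N/m: ✓ matches
  E. J/m²: ✓ matches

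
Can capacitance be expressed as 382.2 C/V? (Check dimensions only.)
Yes

capacitance has SI base units: A^2 * s^4 / (kg * m^2)
C/V reduces to the same SI base units, so it is a valid unit for capacitance.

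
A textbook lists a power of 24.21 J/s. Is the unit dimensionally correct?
Yes

power has SI base units: kg * m^2 / s^3
J/s reduces to the same SI base units, so it is a valid unit for power.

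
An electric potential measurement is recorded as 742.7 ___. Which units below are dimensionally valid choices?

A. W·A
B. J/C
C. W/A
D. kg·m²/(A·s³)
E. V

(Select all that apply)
B, C, D, E

electric potential has SI base units: kg * m^2 / (A * s^3)

Checking each option against kg * m^2 / (A * s^3):
  A. W·A: ✗ does not match
  B. J/C: ✓ matches
  C. W/A: ✓ matches
  D. kg·m²/(A·s³): ✓ matches
  E. V: ✓ matches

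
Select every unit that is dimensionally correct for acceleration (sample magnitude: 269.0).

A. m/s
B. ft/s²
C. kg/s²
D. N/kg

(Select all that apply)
B, D

acceleration has SI base units: m / s^2

Checking each option against m / s^2:
  A. m/s: ✗ does not match
  B. ft/s²: ✓ matches
  C. kg/s²: ✗ does not match
  D. N/kg: ✓ matches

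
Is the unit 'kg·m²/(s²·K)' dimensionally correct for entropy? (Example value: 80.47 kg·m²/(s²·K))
Yes

entropy has SI base units: kg * m^2 / (s^2 * K)
kg·m²/(s²·K) reduces to the same SI base units, so it is a valid unit for entropy.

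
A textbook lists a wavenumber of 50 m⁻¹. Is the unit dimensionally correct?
Yes

wavenumber has SI base units: 1 / m
m⁻¹ reduces to the same SI base units, so it is a valid unit for wavenumber.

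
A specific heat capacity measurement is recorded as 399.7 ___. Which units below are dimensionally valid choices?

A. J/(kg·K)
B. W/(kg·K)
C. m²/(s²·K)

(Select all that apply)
A, C

specific heat capacity has SI base units: m^2 / (s^2 * K)

Checking each option against m^2 / (s^2 * K):
  A. J/(kg·K): ✓ matches
  B. W/(kg·K): ✗ does not match
  C. m²/(s²·K): ✓ matches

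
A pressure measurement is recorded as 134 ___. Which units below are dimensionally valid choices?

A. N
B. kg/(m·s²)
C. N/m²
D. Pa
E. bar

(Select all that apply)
B, C, D, E

pressure has SI base units: kg / (m * s^2)

Checking each option against kg / (m * s^2):
  A. N: ✗ does not match
  B. kg/(m·s²): ✓ matches
  C. N/m²: ✓ matches
  D. Pa: ✓ matches
  E. bar: ✓ matches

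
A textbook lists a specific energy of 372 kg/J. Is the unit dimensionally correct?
No

specific energy has SI base units: m^2 / s^2
kg/J does NOT reduce to m^2 / s^2; a valid unit for specific energy would be e.g. J/kg.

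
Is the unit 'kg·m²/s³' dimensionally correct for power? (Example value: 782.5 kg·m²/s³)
Yes

power has SI base units: kg * m^2 / s^3
kg·m²/s³ reduces to the same SI base units, so it is a valid unit for power.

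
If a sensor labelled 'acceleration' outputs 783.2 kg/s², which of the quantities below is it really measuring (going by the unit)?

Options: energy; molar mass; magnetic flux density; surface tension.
surface tension

acceleration should have units dimensionally equivalent to m / s^2 (e.g. m/s²).
The given unit 'kg/s²' reduces to kg / s^2. Of the listed options, that is the dimensionality of surface tension.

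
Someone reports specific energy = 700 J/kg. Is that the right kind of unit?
Yes

specific energy has SI base units: m^2 / s^2
J/kg reduces to the same SI base units, so it is a valid unit for specific energy.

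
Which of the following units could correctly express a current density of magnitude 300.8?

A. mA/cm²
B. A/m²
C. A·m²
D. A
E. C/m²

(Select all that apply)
A, B

current density has SI base units: A / m^2

Checking each option against A / m^2:
  A. mA/cm²: ✓ matches
  B. A/m²: ✓ matches
  C. A·m²: ✗ does not match
  D. A: ✗ does not match
  E. C/m²: ✗ does not match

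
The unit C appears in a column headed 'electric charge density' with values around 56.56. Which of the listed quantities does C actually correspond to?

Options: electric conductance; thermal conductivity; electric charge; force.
electric charge

electric charge density should have units dimensionally equivalent to A * s / m^3 (e.g. C/m³).
The given unit 'C' reduces to A * s. Of the listed options, that is the dimensionality of electric charge.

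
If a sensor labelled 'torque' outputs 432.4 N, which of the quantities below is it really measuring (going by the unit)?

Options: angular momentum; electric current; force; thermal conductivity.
force

torque should have units dimensionally equivalent to kg * m^2 / s^2 (e.g. N·m).
The given unit 'N' reduces to kg * m / s^2. Of the listed options, that is the dimensionality of force.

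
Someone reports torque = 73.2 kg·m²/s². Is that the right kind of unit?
Yes

torque has SI base units: kg * m^2 / s^2
kg·m²/s² reduces to the same SI base units, so it is a valid unit for torque.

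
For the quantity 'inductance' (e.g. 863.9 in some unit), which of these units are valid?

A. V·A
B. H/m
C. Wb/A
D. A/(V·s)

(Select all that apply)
C

inductance has SI base units: kg * m^2 / (A^2 * s^2)

Checking each option against kg * m^2 / (A^2 * s^2):
  A. V·A: ✗ does not match
  B. H/m: ✗ does not match
  C. Wb/A: ✓ matches
  D. A/(V·s): ✗ does not match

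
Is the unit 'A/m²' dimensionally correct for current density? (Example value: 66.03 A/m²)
Yes

current density has SI base units: A / m^2
A/m² reduces to the same SI base units, so it is a valid unit for current density.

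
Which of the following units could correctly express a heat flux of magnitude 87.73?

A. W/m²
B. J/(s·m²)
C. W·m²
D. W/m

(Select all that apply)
A, B

heat flux has SI base units: kg / s^3

Checking each option against kg / s^3:
  A. W/m²: ✓ matches
  B. J/(s·m²): ✓ matches
  C. W·m²: ✗ does not match
  D. W/m: ✗ does not match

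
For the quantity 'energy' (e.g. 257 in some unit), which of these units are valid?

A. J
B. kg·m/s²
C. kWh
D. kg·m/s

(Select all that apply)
A, C

energy has SI base units: kg * m^2 / s^2

Checking each option against kg * m^2 / s^2:
  A. J: ✓ matches
  B. kg·m/s²: ✗ does not match
  C. kWh: ✓ matches
  D. kg·m/s: ✗ does not match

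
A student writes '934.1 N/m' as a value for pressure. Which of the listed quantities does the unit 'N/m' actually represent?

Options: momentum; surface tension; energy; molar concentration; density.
surface tension

pressure should have units dimensionally equivalent to kg / (m * s^2) (e.g. Pa).
The given unit 'N/m' reduces to kg / s^2. Of the listed options, that is the dimensionality of surface tension.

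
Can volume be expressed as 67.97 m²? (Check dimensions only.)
No

volume has SI base units: m^3
m² does NOT reduce to m^3; a valid unit for volume would be e.g. m³.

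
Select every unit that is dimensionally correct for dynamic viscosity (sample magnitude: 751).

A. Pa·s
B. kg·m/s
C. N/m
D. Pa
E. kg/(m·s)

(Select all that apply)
A, E

dynamic viscosity has SI base units: kg / (m * s)

Checking each option against kg / (m * s):
  A. Pa·s: ✓ matches
  B. kg·m/s: ✗ does not match
  C. N/m: ✗ does not match
  D. Pa: ✗ does not match
  E. kg/(m·s): ✓ matches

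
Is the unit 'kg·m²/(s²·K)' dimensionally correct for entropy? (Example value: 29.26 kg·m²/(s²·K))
Yes

entropy has SI base units: kg * m^2 / (s^2 * K)
kg·m²/(s²·K) reduces to the same SI base units, so it is a valid unit for entropy.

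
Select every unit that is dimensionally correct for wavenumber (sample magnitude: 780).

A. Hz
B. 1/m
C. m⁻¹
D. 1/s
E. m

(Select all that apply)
B, C

wavenumber has SI base units: 1 / m

Checking each option against 1 / m:
  A. Hz: ✗ does not match
  B. 1/m: ✓ matches
  C. m⁻¹: ✓ matches
  D. 1/s: ✗ does not match
  E. m: ✗ does not match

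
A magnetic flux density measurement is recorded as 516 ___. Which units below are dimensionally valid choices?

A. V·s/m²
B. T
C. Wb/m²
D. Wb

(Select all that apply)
A, B, C

magnetic flux density has SI base units: kg / (A * s^2)

Checking each option against kg / (A * s^2):
  A. V·s/m²: ✓ matches
  B. T: ✓ matches
  C. Wb/m²: ✓ matches
  D. Wb: ✗ does not match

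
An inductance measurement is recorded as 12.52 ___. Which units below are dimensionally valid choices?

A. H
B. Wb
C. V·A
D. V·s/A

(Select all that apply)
A, D

inductance has SI base units: kg * m^2 / (A^2 * s^2)

Checking each option against kg * m^2 / (A^2 * s^2):
  A. H: ✓ matches
  B. Wb: ✗ does not match
  C. V·A: ✗ does not match
  D. V·s/A: ✓ matches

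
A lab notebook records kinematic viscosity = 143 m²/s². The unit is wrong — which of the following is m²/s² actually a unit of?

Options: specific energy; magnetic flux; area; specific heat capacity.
specific energy

kinematic viscosity should have units dimensionally equivalent to m^2 / s (e.g. m²/s).
The given unit 'm²/s²' reduces to m^2 / s^2. Of the listed options, that is the dimensionality of specific energy.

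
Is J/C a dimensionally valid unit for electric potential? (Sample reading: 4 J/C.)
Yes

electric potential has SI base units: kg * m^2 / (A * s^3)
J/C reduces to the same SI base units, so it is a valid unit for electric potential.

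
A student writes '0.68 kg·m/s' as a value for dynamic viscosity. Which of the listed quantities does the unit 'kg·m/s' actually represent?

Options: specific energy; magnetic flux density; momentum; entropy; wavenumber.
momentum

dynamic viscosity should have units dimensionally equivalent to kg / (m * s) (e.g. Pa·s).
The given unit 'kg·m/s' reduces to kg * m / s. Of the listed options, that is the dimensionality of momentum.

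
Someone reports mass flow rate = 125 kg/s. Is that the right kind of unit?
Yes

mass flow rate has SI base units: kg / s
kg/s reduces to the same SI base units, so it is a valid unit for mass flow rate.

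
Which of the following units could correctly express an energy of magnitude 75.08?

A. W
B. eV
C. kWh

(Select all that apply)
B, C

energy has SI base units: kg * m^2 / s^2

Checking each option against kg * m^2 / s^2:
  A. W: ✗ does not match
  B. eV: ✓ matches
  C. kWh: ✓ matches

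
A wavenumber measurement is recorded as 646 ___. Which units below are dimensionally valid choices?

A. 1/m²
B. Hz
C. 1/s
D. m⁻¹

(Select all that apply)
D

wavenumber has SI base units: 1 / m

Checking each option against 1 / m:
  A. 1/m²: ✗ does not match
  B. Hz: ✗ does not match
  C. 1/s: ✗ does not match
  D. m⁻¹: ✓ matches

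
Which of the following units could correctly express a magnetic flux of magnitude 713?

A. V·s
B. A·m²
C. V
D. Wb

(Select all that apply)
A, D

magnetic flux has SI base units: kg * m^2 / (A * s^2)

Checking each option against kg * m^2 / (A * s^2):
  A. V·s: ✓ matches
  B. A·m²: ✗ does not match
  C. V: ✗ does not match
  D. Wb: ✓ matches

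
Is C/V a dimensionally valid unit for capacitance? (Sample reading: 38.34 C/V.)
Yes

capacitance has SI base units: A^2 * s^4 / (kg * m^2)
C/V reduces to the same SI base units, so it is a valid unit for capacitance.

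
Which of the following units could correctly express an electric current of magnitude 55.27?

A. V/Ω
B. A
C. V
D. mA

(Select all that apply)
A, B, D

electric current has SI base units: A

Checking each option against A:
  A. V/Ω: ✓ matches
  B. A: ✓ matches
  C. V: ✗ does not match
  D. mA: ✓ matches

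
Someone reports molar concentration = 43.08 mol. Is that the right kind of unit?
No

molar concentration has SI base units: mol / m^3
mol does NOT reduce to mol / m^3; a valid unit for molar concentration would be e.g. mol/m³.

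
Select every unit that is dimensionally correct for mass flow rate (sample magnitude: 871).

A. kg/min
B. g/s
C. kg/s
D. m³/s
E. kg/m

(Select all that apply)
A, B, C

mass flow rate has SI base units: kg / s

Checking each option against kg / s:
  A. kg/min: ✓ matches
  B. g/s: ✓ matches
  C. kg/s: ✓ matches
  D. m³/s: ✗ does not match
  E. kg/m: ✗ does not match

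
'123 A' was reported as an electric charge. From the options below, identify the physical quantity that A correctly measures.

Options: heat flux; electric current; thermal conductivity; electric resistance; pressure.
electric current

electric charge should have units dimensionally equivalent to A * s (e.g. C).
The given unit 'A' reduces to A. Of the listed options, that is the dimensionality of electric current.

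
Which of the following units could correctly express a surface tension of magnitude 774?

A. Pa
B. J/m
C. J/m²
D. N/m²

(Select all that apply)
C

surface tension has SI base units: kg / s^2

Checking each option against kg / s^2:
  A. Pa: ✗ does not match
  B. J/m: ✗ does not match
  C. J/m²: ✓ matches
  D. N/m²: ✗ does not match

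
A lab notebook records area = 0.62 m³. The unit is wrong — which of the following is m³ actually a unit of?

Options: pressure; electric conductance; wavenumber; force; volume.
volume

area should have units dimensionally equivalent to m^2 (e.g. m²).
The given unit 'm³' reduces to m^3. Of the listed options, that is the dimensionality of volume.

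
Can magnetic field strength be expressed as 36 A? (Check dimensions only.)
No

magnetic field strength has SI base units: A / m
A does NOT reduce to A / m; a valid unit for magnetic field strength would be e.g. A/m.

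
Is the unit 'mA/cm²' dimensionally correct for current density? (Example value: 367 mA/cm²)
Yes

current density has SI base units: A / m^2
mA/cm² reduces to the same SI base units, so it is a valid unit for current density.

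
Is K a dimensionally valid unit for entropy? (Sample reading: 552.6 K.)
No

entropy has SI base units: kg * m^2 / (s^2 * K)
K does NOT reduce to kg * m^2 / (s^2 * K); a valid unit for entropy would be e.g. J/K.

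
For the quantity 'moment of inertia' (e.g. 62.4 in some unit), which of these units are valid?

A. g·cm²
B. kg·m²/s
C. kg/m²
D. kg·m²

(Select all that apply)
A, D

moment of inertia has SI base units: kg * m^2

Checking each option against kg * m^2:
  A. g·cm²: ✓ matches
  B. kg·m²/s: ✗ does not match
  C. kg/m²: ✗ does not match
  D. kg·m²: ✓ matches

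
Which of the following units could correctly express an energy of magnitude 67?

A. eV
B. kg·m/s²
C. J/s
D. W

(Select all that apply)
A

energy has SI base units: kg * m^2 / s^2

Checking each option against kg * m^2 / s^2:
  A. eV: ✓ matches
  B. kg·m/s²: ✗ does not match
  C. J/s: ✗ does not match
  D. W: ✗ does not match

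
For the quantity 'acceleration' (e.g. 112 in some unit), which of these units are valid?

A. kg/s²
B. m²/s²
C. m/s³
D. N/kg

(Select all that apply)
D

acceleration has SI base units: m / s^2

Checking each option against m / s^2:
  A. kg/s²: ✗ does not match
  B. m²/s²: ✗ does not match
  C. m/s³: ✗ does not match
  D. N/kg: ✓ matches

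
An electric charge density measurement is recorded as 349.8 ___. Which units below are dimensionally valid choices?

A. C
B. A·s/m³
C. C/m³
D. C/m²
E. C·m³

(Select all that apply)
B, C

electric charge density has SI base units: A * s / m^3

Checking each option against A * s / m^3:
  A. C: ✗ does not match
  B. A·s/m³: ✓ matches
  C. C/m³: ✓ matches
  D. C/m²: ✗ does not match
  E. C·m³: ✗ does not match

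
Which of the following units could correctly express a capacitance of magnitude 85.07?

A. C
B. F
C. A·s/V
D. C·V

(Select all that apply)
B, C

capacitance has SI base units: A^2 * s^4 / (kg * m^2)

Checking each option against A^2 * s^4 / (kg * m^2):
  A. C: ✗ does not match
  B. F: ✓ matches
  C. A·s/V: ✓ matches
  D. C·V: ✗ does not match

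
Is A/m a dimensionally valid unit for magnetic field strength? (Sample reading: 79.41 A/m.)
Yes

magnetic field strength has SI base units: A / m
A/m reduces to the same SI base units, so it is a valid unit for magnetic field strength.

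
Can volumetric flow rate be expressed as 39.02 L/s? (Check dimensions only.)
Yes

volumetric flow rate has SI base units: m^3 / s
L/s reduces to the same SI base units, so it is a valid unit for volumetric flow rate.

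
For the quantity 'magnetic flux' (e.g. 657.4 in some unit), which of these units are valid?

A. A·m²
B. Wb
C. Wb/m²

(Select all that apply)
B

magnetic flux has SI base units: kg * m^2 / (A * s^2)

Checking each option against kg * m^2 / (A * s^2):
  A. A·m²: ✗ does not match
  B. Wb: ✓ matches
  C. Wb/m²: ✗ does not match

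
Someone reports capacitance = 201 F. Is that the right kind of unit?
Yes

capacitance has SI base units: A^2 * s^4 / (kg * m^2)
F reduces to the same SI base units, so it is a valid unit for capacitance.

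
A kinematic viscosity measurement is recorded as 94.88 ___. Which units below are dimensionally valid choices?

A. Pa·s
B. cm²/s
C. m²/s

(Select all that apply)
B, C

kinematic viscosity has SI base units: m^2 / s

Checking each option against m^2 / s:
  A. Pa·s: ✗ does not match
  B. cm²/s: ✓ matches
  C. m²/s: ✓ matches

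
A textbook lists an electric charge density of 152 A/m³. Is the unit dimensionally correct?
No

electric charge density has SI base units: A * s / m^3
A/m³ does NOT reduce to A * s / m^3; a valid unit for electric charge density would be e.g. C/m³.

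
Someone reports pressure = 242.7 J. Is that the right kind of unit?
No

pressure has SI base units: kg / (m * s^2)
J does NOT reduce to kg / (m * s^2); a valid unit for pressure would be e.g. Pa.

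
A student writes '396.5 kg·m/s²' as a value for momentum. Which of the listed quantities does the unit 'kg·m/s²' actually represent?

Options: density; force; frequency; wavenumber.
force

momentum should have units dimensionally equivalent to kg * m / s (e.g. kg·m/s).
The given unit 'kg·m/s²' reduces to kg * m / s^2. Of the listed options, that is the dimensionality of force.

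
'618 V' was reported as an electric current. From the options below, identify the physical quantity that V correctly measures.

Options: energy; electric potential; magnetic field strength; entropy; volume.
electric potential

electric current should have units dimensionally equivalent to A (e.g. A).
The given unit 'V' reduces to kg * m^2 / (A * s^3). Of the listed options, that is the dimensionality of electric potential.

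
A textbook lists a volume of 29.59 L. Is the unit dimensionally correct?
Yes

volume has SI base units: m^3
L reduces to the same SI base units, so it is a valid unit for volume.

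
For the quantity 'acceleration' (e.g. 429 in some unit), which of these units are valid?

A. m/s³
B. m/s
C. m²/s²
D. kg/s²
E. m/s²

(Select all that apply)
E

acceleration has SI base units: m / s^2

Checking each option against m / s^2:
  A. m/s³: ✗ does not match
  B. m/s: ✗ does not match
  C. m²/s²: ✗ does not match
  D. kg/s²: ✗ does not match
  E. m/s²: ✓ matches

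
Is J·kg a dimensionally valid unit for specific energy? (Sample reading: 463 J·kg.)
No

specific energy has SI base units: m^2 / s^2
J·kg does NOT reduce to m^2 / s^2; a valid unit for specific energy would be e.g. J/kg.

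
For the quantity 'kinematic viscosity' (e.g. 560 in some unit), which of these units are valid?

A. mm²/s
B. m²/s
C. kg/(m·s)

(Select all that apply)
A, B

kinematic viscosity has SI base units: m^2 / s

Checking each option against m^2 / s:
  A. mm²/s: ✓ matches
  B. m²/s: ✓ matches
  C. kg/(m·s): ✗ does not match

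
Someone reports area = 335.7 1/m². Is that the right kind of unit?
No

area has SI base units: m^2
1/m² does NOT reduce to m^2; a valid unit for area would be e.g. m².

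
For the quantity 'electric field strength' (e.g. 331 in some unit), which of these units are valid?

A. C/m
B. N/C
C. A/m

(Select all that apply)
B

electric field strength has SI base units: kg * m / (A * s^3)

Checking each option against kg * m / (A * s^3):
  A. C/m: ✗ does not match
  B. N/C: ✓ matches
  C. A/m: ✗ does not match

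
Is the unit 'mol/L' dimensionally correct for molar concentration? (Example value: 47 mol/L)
Yes

molar concentration has SI base units: mol / m^3
mol/L reduces to the same SI base units, so it is a valid unit for molar concentration.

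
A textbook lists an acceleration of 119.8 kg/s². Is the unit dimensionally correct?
No

acceleration has SI base units: m / s^2
kg/s² does NOT reduce to m / s^2; a valid unit for acceleration would be e.g. m/s².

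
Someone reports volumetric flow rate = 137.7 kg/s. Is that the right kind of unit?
No

volumetric flow rate has SI base units: m^3 / s
kg/s does NOT reduce to m^3 / s; a valid unit for volumetric flow rate would be e.g. m³/s.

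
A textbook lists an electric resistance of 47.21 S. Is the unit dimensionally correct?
No

electric resistance has SI base units: kg * m^2 / (A^2 * s^3)
S does NOT reduce to kg * m^2 / (A^2 * s^3); a valid unit for electric resistance would be e.g. Ω.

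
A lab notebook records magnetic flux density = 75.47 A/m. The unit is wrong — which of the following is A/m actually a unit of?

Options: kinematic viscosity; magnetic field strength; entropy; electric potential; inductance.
magnetic field strength

magnetic flux density should have units dimensionally equivalent to kg / (A * s^2) (e.g. T).
The given unit 'A/m' reduces to A / m. Of the listed options, that is the dimensionality of magnetic field strength.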